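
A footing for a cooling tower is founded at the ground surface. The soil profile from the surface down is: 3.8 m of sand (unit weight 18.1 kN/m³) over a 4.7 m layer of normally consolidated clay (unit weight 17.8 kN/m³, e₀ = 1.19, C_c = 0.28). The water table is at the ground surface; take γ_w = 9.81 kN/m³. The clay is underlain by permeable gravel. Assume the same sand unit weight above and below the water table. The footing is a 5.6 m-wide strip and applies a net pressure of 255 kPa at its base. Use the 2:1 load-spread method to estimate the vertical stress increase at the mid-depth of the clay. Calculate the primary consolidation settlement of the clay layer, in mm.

Mid-depth of clay below the ground surface: z = 3.8 + 4.7/2 = 6.15 m.
Total vertical stress at mid-clay: σ_v = 18.1×3.8 + 17.8×2.35 = 110.61 kPa.
Pore pressure: u = 9.81×(6.15 − 0) = 60.332 kPa.
Initial effective stress: σ'_0 = σ_v − u = 110.61 − 60.332 = 50.278 kPa.
Stress increase at mid-clay by the 2:1 spreading method:
Δσ = qB/(B+z) = 255×5.6/(5.6+6.15) = 121.53 kPa
Final effective stress: σ'_f = σ'_0 + Δσ = 50.278 + 121.53 = 171.81 kPa.
Normally consolidated clay, so the full stress increment lies on the virgin compression line:
S_c = C_c·H/(1+e₀)·log₁₀(σ'_f/σ'_0) = 0.28×4.7/(1+1.19)×log₁₀(171.81/50.278)
    = 0.60091 × 0.53367 = 0.3207 m

S_c ≈ 321 mm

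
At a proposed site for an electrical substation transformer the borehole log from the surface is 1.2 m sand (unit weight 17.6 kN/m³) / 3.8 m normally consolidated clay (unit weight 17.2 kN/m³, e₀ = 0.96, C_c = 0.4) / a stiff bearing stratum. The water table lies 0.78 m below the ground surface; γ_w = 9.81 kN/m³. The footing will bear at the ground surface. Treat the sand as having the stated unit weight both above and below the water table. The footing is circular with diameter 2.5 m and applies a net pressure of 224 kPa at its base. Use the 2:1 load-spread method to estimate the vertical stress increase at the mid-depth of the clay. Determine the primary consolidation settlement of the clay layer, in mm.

Mid-depth of clay below the ground surface: z = 1.2 + 3.8/2 = 3.1 m.
Total vertical stress at mid-clay: σ_v = 17.6×1.2 + 17.2×1.9 = 53.8 kPa.
Pore pressure: u = 9.81×(3.1 − 0.78) = 22.759 kPa.
Initial effective stress: σ'_0 = σ_v − u = 53.8 − 22.759 = 31.041 kPa.
Stress increase at mid-clay by the 2:1 spreading method:
Δσ ≈ qD²/(D+z)² = 224×2.5²/(2.5+3.1)² = 44.643 kPa
Final effective stress: σ'_f = σ'_0 + Δσ = 31.041 + 44.643 = 75.684 kPa.
Normally consolidated clay, so the full stress increment lies on the virgin compression line:
S_c = C_c·H/(1+e₀)·log₁₀(σ'_f/σ'_0) = 0.4×3.8/(1+0.96)×log₁₀(75.684/31.041)
    = 0.77551 × 0.38707 = 0.3002 m

S_c ≈ 300 mm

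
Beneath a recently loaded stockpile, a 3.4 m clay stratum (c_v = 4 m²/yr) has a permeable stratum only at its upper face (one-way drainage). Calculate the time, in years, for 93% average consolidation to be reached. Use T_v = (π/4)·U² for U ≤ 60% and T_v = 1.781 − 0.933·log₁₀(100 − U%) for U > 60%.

Drainage path length: H_d = H = 3.4 m (single drainage).
U > 60%: T_v = 1.781 − 0.933·log₁₀(100 − 93) = 0.99252.
t = T_v·H_d²/c_v = 0.99252×3.4²/4 = 2.868 years.

t ≈ 2.87 years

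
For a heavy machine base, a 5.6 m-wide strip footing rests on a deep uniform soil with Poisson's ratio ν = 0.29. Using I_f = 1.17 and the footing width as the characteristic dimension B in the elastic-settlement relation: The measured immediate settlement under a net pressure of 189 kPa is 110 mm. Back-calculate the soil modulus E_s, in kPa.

E_s ≈ 10300 kPa

S_e = q·B·(1−ν²)/E_s · I_f  ⇒  E_s = q·B·(1−ν²)·I_f / S_e.
E_s = 189 × 5.6 × 0.9159 × 1.17 / 0.11 = 10310 kPa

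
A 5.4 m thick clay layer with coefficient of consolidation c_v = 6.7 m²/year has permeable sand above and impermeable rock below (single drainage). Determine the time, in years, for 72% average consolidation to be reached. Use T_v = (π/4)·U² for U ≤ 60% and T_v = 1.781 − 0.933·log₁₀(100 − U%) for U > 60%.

Drainage path length: H_d = H = 5.4 m (single drainage).
U > 60%: T_v = 1.781 − 0.933·log₁₀(100 − 72) = 0.4308.
t = T_v·H_d²/c_v = 0.4308×5.4²/6.7 = 1.875 years.

t ≈ 1.87 years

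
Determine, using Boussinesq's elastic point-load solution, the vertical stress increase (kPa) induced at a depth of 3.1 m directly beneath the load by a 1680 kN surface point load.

Δσ_z ≈ 83.5 kPa

Boussinesq vertical stress below a point load on an elastic half-space:
Δσ_z = 3P/(2πz²) · [1 + (r/z)²]^(−5/2)
r/z = 0/3.1 = 0; [1+(r/z)²]^(−5/2) = 1.
Δσ_z = 3×1680/(2π×3.1²) × 1 = 83.469 × 1 = 83.47 kPa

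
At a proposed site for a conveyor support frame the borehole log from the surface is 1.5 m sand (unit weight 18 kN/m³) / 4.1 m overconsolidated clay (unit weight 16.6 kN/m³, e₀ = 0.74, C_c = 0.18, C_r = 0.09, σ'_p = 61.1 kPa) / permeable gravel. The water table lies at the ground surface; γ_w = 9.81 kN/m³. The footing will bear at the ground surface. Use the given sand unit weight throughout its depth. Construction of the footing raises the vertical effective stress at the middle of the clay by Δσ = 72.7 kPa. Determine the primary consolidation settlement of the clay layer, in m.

S_c ≈ 0.167 m

Mid-depth of clay below the ground surface: z = 1.5 + 4.1/2 = 3.55 m.
Total vertical stress at mid-clay: σ_v = 18×1.5 + 16.6×2.05 = 61.03 kPa.
Pore pressure: u = 9.81×(3.55 − 0) = 34.825 kPa.
Initial effective stress: σ'_0 = σ_v − u = 61.03 − 34.825 = 26.205 kPa.
Final effective stress: σ'_f = 26.205 + 72.7 = 98.905 kPa.
σ'_f = 98.905 > σ'_p = 61.1 kPa, so the stress path crosses the preconsolidation pressure — recompression up to σ'_p, then virgin compression beyond:
S_c = H/(1+e₀)·[C_r·log₁₀(σ'_p/σ'_0) + C_c·log₁₀(σ'_f/σ'_p)]
    = 4.1/1.74 × [0.09×log₁₀(61.1/26.205) + 0.18×log₁₀(98.905/61.1)]
    = 2.3563 × [0.033089 + 0.037652] = 0.1667 m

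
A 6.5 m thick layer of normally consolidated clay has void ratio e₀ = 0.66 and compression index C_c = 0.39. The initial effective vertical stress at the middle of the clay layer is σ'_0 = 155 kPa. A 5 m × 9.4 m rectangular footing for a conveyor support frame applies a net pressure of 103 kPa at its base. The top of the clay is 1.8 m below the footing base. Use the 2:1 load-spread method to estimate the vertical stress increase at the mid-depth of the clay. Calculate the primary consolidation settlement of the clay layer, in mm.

S_c ≈ 129 mm

Mid-depth of clay below the footing base: z = 1.8 + 6.5/2 = 5.05 m.
Stress increase at mid-clay by the 2:1 spreading method:
Δσ = qBL/((B+z)(L+z)) = 103×5×9.4/((5+5.05)(9.4+5.05)) = 33.335 kPa
Final effective stress: σ'_f = σ'_0 + Δσ = 155 + 33.335 = 188.34 kPa.
Normally consolidated clay, so the full stress increment lies on the virgin compression line:
S_c = C_c·H/(1+e₀)·log₁₀(σ'_f/σ'_0) = 0.39×6.5/(1+0.66)×log₁₀(188.34/155)
    = 1.5271 × 0.084611 = 0.1292 m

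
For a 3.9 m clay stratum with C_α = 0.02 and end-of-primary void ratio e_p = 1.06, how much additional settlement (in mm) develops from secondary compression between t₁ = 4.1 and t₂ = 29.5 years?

S_s ≈ 32.5 mm

Secondary compression: S_s = C_α·H/(1+e_p)·log₁₀(t₂/t₁)
S_s = 0.02×3.9/(1+1.06)×log₁₀(29.5/4.1)
    = 0.03786 × 0.857 = 0.03245 m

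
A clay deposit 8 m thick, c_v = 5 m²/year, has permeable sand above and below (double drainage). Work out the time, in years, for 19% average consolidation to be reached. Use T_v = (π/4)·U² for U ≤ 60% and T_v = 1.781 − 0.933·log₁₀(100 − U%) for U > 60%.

Drainage path length: H_d = H/2 = 4 m (double drainage).
U ≤ 60%: T_v = (π/4)·U² = (π/4)×0.19² = 0.028353.
t = T_v·H_d²/c_v = 0.028353×4²/5 = 0.09073 years.

t ≈ 0.0907 years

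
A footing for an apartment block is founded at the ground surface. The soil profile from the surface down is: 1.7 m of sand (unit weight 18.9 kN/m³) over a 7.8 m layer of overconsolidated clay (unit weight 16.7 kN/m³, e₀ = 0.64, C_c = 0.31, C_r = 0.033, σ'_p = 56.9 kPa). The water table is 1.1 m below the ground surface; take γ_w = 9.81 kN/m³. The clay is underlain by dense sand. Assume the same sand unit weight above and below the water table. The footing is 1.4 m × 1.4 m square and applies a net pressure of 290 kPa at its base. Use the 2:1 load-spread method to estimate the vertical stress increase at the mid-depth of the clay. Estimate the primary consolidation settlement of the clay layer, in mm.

Mid-depth of clay below the ground surface: z = 1.7 + 7.8/2 = 5.6 m.
Total vertical stress at mid-clay: σ_v = 18.9×1.7 + 16.7×3.9 = 97.26 kPa.
Pore pressure: u = 9.81×(5.6 − 1.1) = 44.145 kPa.
Initial effective stress: σ'_0 = σ_v − u = 97.26 − 44.145 = 53.115 kPa.
Stress increase at mid-clay by the 2:1 spreading method:
Δσ = qBL/((B+z)(L+z)) = 290×1.4×1.4/((1.4+5.6)(1.4+5.6)) = 11.6 kPa
Final effective stress: σ'_f = 53.115 + 11.6 = 64.715 kPa.
σ'_f = 64.715 > σ'_p = 56.9 kPa, so the stress path crosses the preconsolidation pressure — recompression up to σ'_p, then virgin compression beyond:
S_c = H/(1+e₀)·[C_r·log₁₀(σ'_p/σ'_0) + C_c·log₁₀(σ'_f/σ'_p)]
    = 7.8/1.64 × [0.033×log₁₀(56.9/53.115) + 0.31×log₁₀(64.715/56.9)]
    = 4.7561 × [0.00098654 + 0.017327] = 0.0871 m

S_c ≈ 87.1 mm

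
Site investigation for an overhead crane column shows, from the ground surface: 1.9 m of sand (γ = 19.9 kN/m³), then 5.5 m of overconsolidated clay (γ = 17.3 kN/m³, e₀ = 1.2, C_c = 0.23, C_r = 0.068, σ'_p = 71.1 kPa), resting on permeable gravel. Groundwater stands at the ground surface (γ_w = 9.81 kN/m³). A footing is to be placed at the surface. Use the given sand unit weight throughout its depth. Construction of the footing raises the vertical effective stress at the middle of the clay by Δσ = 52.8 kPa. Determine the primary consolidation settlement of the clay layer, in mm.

S_c ≈ 109 mm

Mid-depth of clay below the ground surface: z = 1.9 + 5.5/2 = 4.65 m.
Total vertical stress at mid-clay: σ_v = 19.9×1.9 + 17.3×2.75 = 85.385 kPa.
Pore pressure: u = 9.81×(4.65 − 0) = 45.617 kPa.
Initial effective stress: σ'_0 = σ_v − u = 85.385 − 45.617 = 39.768 kPa.
Final effective stress: σ'_f = 39.768 + 52.8 = 92.568 kPa.
σ'_f = 92.568 > σ'_p = 71.1 kPa, so the stress path crosses the preconsolidation pressure — recompression up to σ'_p, then virgin compression beyond:
S_c = H/(1+e₀)·[C_r·log₁₀(σ'_p/σ'_0) + C_c·log₁₀(σ'_f/σ'_p)]
    = 5.5/2.2 × [0.068×log₁₀(71.1/39.768) + 0.23×log₁₀(92.568/71.1)]
    = 2.5 × [0.017159 + 0.026356] = 0.1088 m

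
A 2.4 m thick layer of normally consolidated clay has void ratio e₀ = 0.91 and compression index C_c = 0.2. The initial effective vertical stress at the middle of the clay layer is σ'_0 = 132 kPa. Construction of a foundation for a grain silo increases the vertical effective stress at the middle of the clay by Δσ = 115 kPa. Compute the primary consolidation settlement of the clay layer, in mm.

Final effective stress: σ'_f = σ'_0 + Δσ = 132 + 115 = 247 kPa.
Normally consolidated clay, so the full stress increment lies on the virgin compression line:
S_c = C_c·H/(1+e₀)·log₁₀(σ'_f/σ'_0) = 0.2×2.4/(1+0.91)×log₁₀(247/132)
    = 0.25131 × 0.27212 = 0.06839 m

S_c ≈ 68.4 mm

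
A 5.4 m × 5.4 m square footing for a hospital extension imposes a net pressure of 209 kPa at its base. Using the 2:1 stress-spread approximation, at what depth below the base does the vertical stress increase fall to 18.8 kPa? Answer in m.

2:1 spreading — at depth z the loaded area has grown by z in each plan dimension:
qB²/(B+z)² = Δσ_z ⇒ z = B(√(q/Δσ_z) − 1) = 5.4×(√(209/18.8) − 1) = 12.6 m

z ≈ 12.6 m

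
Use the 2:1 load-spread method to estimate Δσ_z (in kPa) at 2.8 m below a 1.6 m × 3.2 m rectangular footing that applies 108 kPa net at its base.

By the 2:1 method the load spreads at 1 horizontal : 2 vertical, so at depth z the loaded area has grown by z in each plan dimension:
Δσ = qBL/((B+z)(L+z)) = 108×1.6×3.2/((1.6+2.8)(3.2+2.8)) = 20.945 kPa

Δσ_z ≈ 20.9 kPa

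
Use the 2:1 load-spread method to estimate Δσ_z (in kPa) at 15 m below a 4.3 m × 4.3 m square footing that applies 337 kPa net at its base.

Δσ_z ≈ 16.7 kPa

By the 2:1 method the load spreads at 1 horizontal : 2 vertical, so at depth z the loaded area has grown by z in each plan dimension:
Δσ = qBL/((B+z)(L+z)) = 337×4.3×4.3/((4.3+15)(4.3+15)) = 16.728 kPa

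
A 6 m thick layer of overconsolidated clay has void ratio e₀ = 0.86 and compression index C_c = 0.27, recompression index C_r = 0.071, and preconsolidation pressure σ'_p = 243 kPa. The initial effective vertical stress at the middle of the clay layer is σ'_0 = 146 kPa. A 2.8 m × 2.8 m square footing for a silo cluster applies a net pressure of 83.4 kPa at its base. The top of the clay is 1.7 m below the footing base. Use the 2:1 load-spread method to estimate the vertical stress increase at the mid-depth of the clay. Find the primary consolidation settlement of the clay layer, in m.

Mid-depth of clay below the footing base: z = 1.7 + 6/2 = 4.7 m.
Stress increase at mid-clay by the 2:1 spreading method:
Δσ = qBL/((B+z)(L+z)) = 83.4×2.8×2.8/((2.8+4.7)(2.8+4.7)) = 11.624 kPa
Final effective stress: σ'_f = 146 + 11.624 = 157.62 kPa.
σ'_f = 157.62 ≤ σ'_p = 243 kPa, so the clay remains overconsolidated and only the recompression index applies:
S_c = C_r·H/(1+e₀)·log₁₀(σ'_f/σ'_0) = 0.071×6/1.86×log₁₀(157.62/146)
    = 0.22903 × 0.033258 = 0.007617 m

S_c ≈ 0.00762 m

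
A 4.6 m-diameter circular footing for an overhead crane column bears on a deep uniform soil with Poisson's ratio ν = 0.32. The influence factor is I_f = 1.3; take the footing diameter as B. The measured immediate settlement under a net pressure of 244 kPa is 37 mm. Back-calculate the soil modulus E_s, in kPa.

S_e = q·B·(1−ν²)/E_s · I_f  ⇒  E_s = q·B·(1−ν²)·I_f / S_e.
E_s = 244 × 4.6 × 0.8976 × 1.3 / 0.037 = 35400 kPa

E_s ≈ 35400 kPa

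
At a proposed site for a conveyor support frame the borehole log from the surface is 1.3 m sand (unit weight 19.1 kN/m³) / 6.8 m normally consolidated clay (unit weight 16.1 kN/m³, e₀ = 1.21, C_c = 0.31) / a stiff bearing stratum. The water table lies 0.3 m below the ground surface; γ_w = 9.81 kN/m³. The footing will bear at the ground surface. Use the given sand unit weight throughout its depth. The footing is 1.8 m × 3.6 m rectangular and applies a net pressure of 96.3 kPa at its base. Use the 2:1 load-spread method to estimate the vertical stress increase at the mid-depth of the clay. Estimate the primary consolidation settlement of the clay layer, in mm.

S_c ≈ 114 mm

Mid-depth of clay below the ground surface: z = 1.3 + 6.8/2 = 4.7 m.
Total vertical stress at mid-clay: σ_v = 19.1×1.3 + 16.1×3.4 = 79.57 kPa.
Pore pressure: u = 9.81×(4.7 − 0.3) = 43.164 kPa.
Initial effective stress: σ'_0 = σ_v − u = 79.57 − 43.164 = 36.406 kPa.
Stress increase at mid-clay by the 2:1 spreading method:
Δσ = qBL/((B+z)(L+z)) = 96.3×1.8×3.6/((1.8+4.7)(3.6+4.7)) = 11.567 kPa
Final effective stress: σ'_f = σ'_0 + Δσ = 36.406 + 11.567 = 47.973 kPa.
Normally consolidated clay, so the full stress increment lies on the virgin compression line:
S_c = C_c·H/(1+e₀)·log₁₀(σ'_f/σ'_0) = 0.31×6.8/(1+1.21)×log₁₀(47.973/36.406)
    = 0.95385 × 0.11982 = 0.1143 m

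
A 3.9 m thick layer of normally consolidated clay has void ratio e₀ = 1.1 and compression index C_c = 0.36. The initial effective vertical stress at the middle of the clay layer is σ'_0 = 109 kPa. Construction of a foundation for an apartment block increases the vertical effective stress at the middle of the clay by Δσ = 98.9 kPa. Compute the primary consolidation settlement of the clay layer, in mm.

S_c ≈ 187 mm

Final effective stress: σ'_f = σ'_0 + Δσ = 109 + 98.9 = 207.9 kPa.
Normally consolidated clay, so the full stress increment lies on the virgin compression line:
S_c = C_c·H/(1+e₀)·log₁₀(σ'_f/σ'_0) = 0.36×3.9/(1+1.1)×log₁₀(207.9/109)
    = 0.66857 × 0.28043 = 0.1875 m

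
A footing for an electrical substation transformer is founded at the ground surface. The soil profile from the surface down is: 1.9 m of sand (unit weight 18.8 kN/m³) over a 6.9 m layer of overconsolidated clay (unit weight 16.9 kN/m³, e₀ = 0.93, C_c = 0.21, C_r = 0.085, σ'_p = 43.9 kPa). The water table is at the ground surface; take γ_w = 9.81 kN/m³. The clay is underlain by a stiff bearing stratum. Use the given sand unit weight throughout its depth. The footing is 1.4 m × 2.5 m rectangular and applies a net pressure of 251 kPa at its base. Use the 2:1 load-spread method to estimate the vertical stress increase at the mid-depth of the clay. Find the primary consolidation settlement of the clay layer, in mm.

Mid-depth of clay below the ground surface: z = 1.9 + 6.9/2 = 5.35 m.
Total vertical stress at mid-clay: σ_v = 18.8×1.9 + 16.9×3.45 = 94.025 kPa.
Pore pressure: u = 9.81×(5.35 − 0) = 52.483 kPa.
Initial effective stress: σ'_0 = σ_v − u = 94.025 − 52.483 = 41.542 kPa.
Stress increase at mid-clay by the 2:1 spreading method:
Δσ = qBL/((B+z)(L+z)) = 251×1.4×2.5/((1.4+5.35)(2.5+5.35)) = 16.579 kPa
Final effective stress: σ'_f = 41.542 + 16.579 = 58.121 kPa.
σ'_f = 58.121 > σ'_p = 43.9 kPa, so the stress path crosses the preconsolidation pressure — recompression up to σ'_p, then virgin compression beyond:
S_c = H/(1+e₀)·[C_r·log₁₀(σ'_p/σ'_0) + C_c·log₁₀(σ'_f/σ'_p)]
    = 6.9/1.93 × [0.085×log₁₀(43.9/41.542) + 0.21×log₁₀(58.121/43.9)]
    = 3.5751 × [0.0020381 + 0.025592] = 0.09878 m

S_c ≈ 98.8 mm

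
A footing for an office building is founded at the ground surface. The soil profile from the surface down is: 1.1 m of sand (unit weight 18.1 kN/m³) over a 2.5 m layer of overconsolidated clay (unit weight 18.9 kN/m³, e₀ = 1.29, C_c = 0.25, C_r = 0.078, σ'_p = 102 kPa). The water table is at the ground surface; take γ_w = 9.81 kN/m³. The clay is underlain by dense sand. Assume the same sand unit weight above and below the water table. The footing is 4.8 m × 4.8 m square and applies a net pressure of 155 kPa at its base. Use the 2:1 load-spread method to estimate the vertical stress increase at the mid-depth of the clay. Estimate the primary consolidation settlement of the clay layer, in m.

Mid-depth of clay below the ground surface: z = 1.1 + 2.5/2 = 2.35 m.
Total vertical stress at mid-clay: σ_v = 18.1×1.1 + 18.9×1.25 = 43.535 kPa.
Pore pressure: u = 9.81×(2.35 − 0) = 23.054 kPa.
Initial effective stress: σ'_0 = σ_v − u = 43.535 − 23.054 = 20.481 kPa.
Stress increase at mid-clay by the 2:1 spreading method:
Δσ = qBL/((B+z)(L+z)) = 155×4.8×4.8/((4.8+2.35)(4.8+2.35)) = 69.856 kPa
Final effective stress: σ'_f = 20.481 + 69.856 = 90.337 kPa.
σ'_f = 90.337 ≤ σ'_p = 102 kPa, so the clay remains overconsolidated and only the recompression index applies:
S_c = C_r·H/(1+e₀)·log₁₀(σ'_f/σ'_0) = 0.078×2.5/2.29×log₁₀(90.337/20.481)
    = 0.085153 × 0.64451 = 0.05488 m

S_c ≈ 0.0549 m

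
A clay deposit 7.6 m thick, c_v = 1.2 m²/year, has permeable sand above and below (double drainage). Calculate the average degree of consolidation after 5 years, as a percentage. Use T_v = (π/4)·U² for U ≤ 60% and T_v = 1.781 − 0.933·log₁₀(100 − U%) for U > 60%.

Drainage path length: H_d = H/2 = 3.8 m (double drainage).
T_v = c_v·t/H_d² = 1.2×5/3.8² = 0.41551.
T_v = 0.41551 corresponds to the U > 60% branch:
U = 1 − 10^((1.781 − T_v)/0.933)/100 = 0.7092

U ≈ 70.9 %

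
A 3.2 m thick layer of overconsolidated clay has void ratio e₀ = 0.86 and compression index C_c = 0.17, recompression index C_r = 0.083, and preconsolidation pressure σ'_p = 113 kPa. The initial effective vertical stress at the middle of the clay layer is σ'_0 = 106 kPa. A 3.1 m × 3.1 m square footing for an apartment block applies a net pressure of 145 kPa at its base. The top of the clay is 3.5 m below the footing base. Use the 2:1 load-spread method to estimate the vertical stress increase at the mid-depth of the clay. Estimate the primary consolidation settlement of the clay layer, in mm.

Mid-depth of clay below the footing base: z = 3.5 + 3.2/2 = 5.1 m.
Stress increase at mid-clay by the 2:1 spreading method:
Δσ = qBL/((B+z)(L+z)) = 145×3.1×3.1/((3.1+5.1)(3.1+5.1)) = 20.724 kPa
Final effective stress: σ'_f = 106 + 20.724 = 126.72 kPa.
σ'_f = 126.72 > σ'_p = 113 kPa, so the stress path crosses the preconsolidation pressure — recompression up to σ'_p, then virgin compression beyond:
S_c = H/(1+e₀)·[C_r·log₁₀(σ'_p/σ'_0) + C_c·log₁₀(σ'_f/σ'_p)]
    = 3.2/1.86 × [0.083×log₁₀(113/106) + 0.17×log₁₀(126.72/113)]
    = 1.7204 × [0.0023051 + 0.0084603] = 0.01852 m

S_c ≈ 18.5 mm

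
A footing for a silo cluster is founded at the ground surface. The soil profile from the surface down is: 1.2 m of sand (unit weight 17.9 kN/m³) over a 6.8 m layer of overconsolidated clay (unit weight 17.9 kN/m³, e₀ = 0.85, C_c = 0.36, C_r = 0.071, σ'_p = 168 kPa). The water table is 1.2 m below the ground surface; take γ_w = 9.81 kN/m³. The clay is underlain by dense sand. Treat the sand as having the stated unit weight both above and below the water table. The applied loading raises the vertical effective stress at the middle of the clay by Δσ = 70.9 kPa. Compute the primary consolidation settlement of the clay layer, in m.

S_c ≈ 0.101 m

Mid-depth of clay below the ground surface: z = 1.2 + 6.8/2 = 4.6 m.
Total vertical stress at mid-clay: σ_v = 17.9×1.2 + 17.9×3.4 = 82.34 kPa.
Pore pressure: u = 9.81×(4.6 − 1.2) = 33.354 kPa.
Initial effective stress: σ'_0 = σ_v − u = 82.34 − 33.354 = 48.986 kPa.
Final effective stress: σ'_f = 48.986 + 70.9 = 119.89 kPa.
σ'_f = 119.89 ≤ σ'_p = 168 kPa, so the clay remains overconsolidated and only the recompression index applies:
S_c = C_r·H/(1+e₀)·log₁₀(σ'_f/σ'_0) = 0.071×6.8/1.85×log₁₀(119.89/48.986)
    = 0.26097 × 0.38871 = 0.1014 m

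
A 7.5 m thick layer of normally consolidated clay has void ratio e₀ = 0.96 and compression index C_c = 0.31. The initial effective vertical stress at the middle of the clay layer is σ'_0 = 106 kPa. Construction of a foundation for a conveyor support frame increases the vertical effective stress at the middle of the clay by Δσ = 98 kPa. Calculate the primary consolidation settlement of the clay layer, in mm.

S_c ≈ 337 mm

Final effective stress: σ'_f = σ'_0 + Δσ = 106 + 98 = 204 kPa.
Normally consolidated clay, so the full stress increment lies on the virgin compression line:
S_c = C_c·H/(1+e₀)·log₁₀(σ'_f/σ'_0) = 0.31×7.5/(1+0.96)×log₁₀(204/106)
    = 1.1862 × 0.28432 = 0.3373 m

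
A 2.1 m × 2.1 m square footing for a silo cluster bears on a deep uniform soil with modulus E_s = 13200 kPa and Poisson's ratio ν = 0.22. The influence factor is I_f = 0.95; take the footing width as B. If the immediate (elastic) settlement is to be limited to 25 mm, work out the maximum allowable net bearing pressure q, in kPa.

q ≈ 174 kPa

S_e = q·B·(1−ν²)/E_s · I_f  ⇒  q = S_e·E_s / (B·(1−ν²)·I_f).
q = 0.025 × 13200 / (2.1 × 0.9516 × 0.95) = 173.8 kPa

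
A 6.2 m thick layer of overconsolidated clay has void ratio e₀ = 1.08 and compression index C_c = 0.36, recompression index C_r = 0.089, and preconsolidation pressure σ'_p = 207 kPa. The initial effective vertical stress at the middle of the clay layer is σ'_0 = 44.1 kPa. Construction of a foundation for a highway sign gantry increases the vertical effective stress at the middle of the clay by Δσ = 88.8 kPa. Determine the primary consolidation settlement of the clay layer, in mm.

S_c ≈ 127 mm

Final effective stress: σ'_f = 44.1 + 88.8 = 132.9 kPa.
σ'_f = 132.9 ≤ σ'_p = 207 kPa, so the clay remains overconsolidated and only the recompression index applies:
S_c = C_r·H/(1+e₀)·log₁₀(σ'_f/σ'_0) = 0.089×6.2/2.08×log₁₀(132.9/44.1)
    = 0.26529 × 0.47909 = 0.1271 m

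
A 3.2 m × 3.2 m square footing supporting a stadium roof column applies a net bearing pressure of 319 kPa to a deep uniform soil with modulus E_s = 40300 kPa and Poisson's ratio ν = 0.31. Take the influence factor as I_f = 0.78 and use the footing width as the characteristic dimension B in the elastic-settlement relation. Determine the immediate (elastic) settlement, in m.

Immediate (elastic) settlement: S_e = q·B·(1−ν²)/E_s · I_f.
S_e = 319 × 3.2 × (1 − 0.31²) / 40300 × 0.78
    = 319 × 3.2 × 0.9039 / 40300 × 0.78
    = 0.01786 m

S_e ≈ 0.0179 m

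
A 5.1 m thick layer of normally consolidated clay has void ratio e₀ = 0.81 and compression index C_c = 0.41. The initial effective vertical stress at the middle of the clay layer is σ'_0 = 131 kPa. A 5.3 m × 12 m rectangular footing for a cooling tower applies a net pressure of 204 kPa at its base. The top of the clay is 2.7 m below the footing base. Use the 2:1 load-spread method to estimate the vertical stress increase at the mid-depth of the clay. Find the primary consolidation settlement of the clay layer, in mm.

Mid-depth of clay below the footing base: z = 2.7 + 5.1/2 = 5.25 m.
Stress increase at mid-clay by the 2:1 spreading method:
Δσ = qBL/((B+z)(L+z)) = 204×5.3×12/((5.3+5.25)(12+5.25)) = 71.293 kPa
Final effective stress: σ'_f = σ'_0 + Δσ = 131 + 71.293 = 202.29 kPa.
Normally consolidated clay, so the full stress increment lies on the virgin compression line:
S_c = C_c·H/(1+e₀)·log₁₀(σ'_f/σ'_0) = 0.41×5.1/(1+0.81)×log₁₀(202.29/131)
    = 1.1552 × 0.1887 = 0.218 m

S_c ≈ 218 mm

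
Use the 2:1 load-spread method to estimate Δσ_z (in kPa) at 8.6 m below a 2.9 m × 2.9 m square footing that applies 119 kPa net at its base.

Δσ_z ≈ 7.57 kPa

By the 2:1 method the load spreads at 1 horizontal : 2 vertical, so at depth z the loaded area has grown by z in each plan dimension:
Δσ = qBL/((B+z)(L+z)) = 119×2.9×2.9/((2.9+8.6)(2.9+8.6)) = 7.5674 kPa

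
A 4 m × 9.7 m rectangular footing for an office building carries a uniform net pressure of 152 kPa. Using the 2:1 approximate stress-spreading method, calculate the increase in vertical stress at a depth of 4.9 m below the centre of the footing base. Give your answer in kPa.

Δσ_z ≈ 45.4 kPa

By the 2:1 method the load spreads at 1 horizontal : 2 vertical, so at depth z the loaded area has grown by z in each plan dimension:
Δσ = qBL/((B+z)(L+z)) = 152×4×9.7/((4+4.9)(9.7+4.9)) = 45.387 kPa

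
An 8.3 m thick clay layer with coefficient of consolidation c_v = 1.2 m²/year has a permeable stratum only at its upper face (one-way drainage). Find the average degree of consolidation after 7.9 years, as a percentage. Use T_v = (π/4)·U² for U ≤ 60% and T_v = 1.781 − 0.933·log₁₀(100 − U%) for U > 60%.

U ≈ 41.9 %

Drainage path length: H_d = H = 8.3 m (single drainage).
T_v = c_v·t/H_d² = 1.2×7.9/8.3² = 0.13761.
T_v = 0.13761 corresponds to the U ≤ 60% branch:
U = √(4T_v/π) = 0.4186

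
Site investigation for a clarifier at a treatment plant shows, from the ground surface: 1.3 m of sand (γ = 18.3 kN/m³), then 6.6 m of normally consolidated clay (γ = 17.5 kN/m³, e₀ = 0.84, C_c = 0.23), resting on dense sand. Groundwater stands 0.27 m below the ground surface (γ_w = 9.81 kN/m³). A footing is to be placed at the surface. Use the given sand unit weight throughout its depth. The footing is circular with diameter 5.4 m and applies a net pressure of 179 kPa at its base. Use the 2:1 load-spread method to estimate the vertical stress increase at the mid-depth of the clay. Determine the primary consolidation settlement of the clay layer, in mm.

Mid-depth of clay below the ground surface: z = 1.3 + 6.6/2 = 4.6 m.
Total vertical stress at mid-clay: σ_v = 18.3×1.3 + 17.5×3.3 = 81.54 kPa.
Pore pressure: u = 9.81×(4.6 − 0.27) = 42.477 kPa.
Initial effective stress: σ'_0 = σ_v − u = 81.54 − 42.477 = 39.063 kPa.
Stress increase at mid-clay by the 2:1 spreading method:
Δσ ≈ qD²/(D+z)² = 179×5.4²/(5.4+4.6)² = 52.196 kPa
Final effective stress: σ'_f = σ'_0 + Δσ = 39.063 + 52.196 = 91.259 kPa.
Normally consolidated clay, so the full stress increment lies on the virgin compression line:
S_c = C_c·H/(1+e₀)·log₁₀(σ'_f/σ'_0) = 0.23×6.6/(1+0.84)×log₁₀(91.259/39.063)
    = 0.825 × 0.36851 = 0.304 m

S_c ≈ 304 mm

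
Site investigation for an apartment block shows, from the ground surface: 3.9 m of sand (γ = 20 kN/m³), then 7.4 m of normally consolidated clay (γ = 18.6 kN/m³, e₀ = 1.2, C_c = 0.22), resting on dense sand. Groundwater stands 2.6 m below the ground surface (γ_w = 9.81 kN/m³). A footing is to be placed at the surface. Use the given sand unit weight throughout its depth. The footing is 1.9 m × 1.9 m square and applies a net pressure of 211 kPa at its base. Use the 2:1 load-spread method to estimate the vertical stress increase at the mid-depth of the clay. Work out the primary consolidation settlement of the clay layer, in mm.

S_c ≈ 26.6 mm

Mid-depth of clay below the ground surface: z = 3.9 + 7.4/2 = 7.6 m.
Total vertical stress at mid-clay: σ_v = 20×3.9 + 18.6×3.7 = 146.82 kPa.
Pore pressure: u = 9.81×(7.6 − 2.6) = 49.05 kPa.
Initial effective stress: σ'_0 = σ_v − u = 146.82 − 49.05 = 97.77 kPa.
Stress increase at mid-clay by the 2:1 spreading method:
Δσ = qBL/((B+z)(L+z)) = 211×1.9×1.9/((1.9+7.6)(1.9+7.6)) = 8.44 kPa
Final effective stress: σ'_f = σ'_0 + Δσ = 97.77 + 8.44 = 106.21 kPa.
Normally consolidated clay, so the full stress increment lies on the virgin compression line:
S_c = C_c·H/(1+e₀)·log₁₀(σ'_f/σ'_0) = 0.22×7.4/(1+1.2)×log₁₀(106.21/97.77)
    = 0.74 × 0.03596 = 0.02661 m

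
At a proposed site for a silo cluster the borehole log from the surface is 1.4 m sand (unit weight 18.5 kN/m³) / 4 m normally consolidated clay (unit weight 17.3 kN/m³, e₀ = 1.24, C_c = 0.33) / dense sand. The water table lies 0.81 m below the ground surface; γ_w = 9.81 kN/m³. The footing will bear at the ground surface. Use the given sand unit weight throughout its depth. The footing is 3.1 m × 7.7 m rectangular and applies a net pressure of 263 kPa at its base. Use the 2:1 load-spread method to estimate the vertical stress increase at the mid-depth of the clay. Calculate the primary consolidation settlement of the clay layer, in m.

S_c ≈ 0.319 m

Mid-depth of clay below the ground surface: z = 1.4 + 4/2 = 3.4 m.
Total vertical stress at mid-clay: σ_v = 18.5×1.4 + 17.3×2 = 60.5 kPa.
Pore pressure: u = 9.81×(3.4 − 0.81) = 25.408 kPa.
Initial effective stress: σ'_0 = σ_v − u = 60.5 − 25.408 = 35.092 kPa.
Stress increase at mid-clay by the 2:1 spreading method:
Δσ = qBL/((B+z)(L+z)) = 263×3.1×7.7/((3.1+3.4)(7.7+3.4)) = 87.011 kPa
Final effective stress: σ'_f = σ'_0 + Δσ = 35.092 + 87.011 = 122.1 kPa.
Normally consolidated clay, so the full stress increment lies on the virgin compression line:
S_c = C_c·H/(1+e₀)·log₁₀(σ'_f/σ'_0) = 0.33×4/(1+1.24)×log₁₀(122.1/35.092)
    = 0.58929 × 0.54151 = 0.3191 m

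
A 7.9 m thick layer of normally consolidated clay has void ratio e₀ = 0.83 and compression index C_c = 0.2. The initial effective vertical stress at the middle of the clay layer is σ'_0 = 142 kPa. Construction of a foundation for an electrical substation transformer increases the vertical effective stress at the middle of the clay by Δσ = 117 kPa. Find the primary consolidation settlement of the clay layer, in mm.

S_c ≈ 225 mm

Final effective stress: σ'_f = σ'_0 + Δσ = 142 + 117 = 259 kPa.
Normally consolidated clay, so the full stress increment lies on the virgin compression line:
S_c = C_c·H/(1+e₀)·log₁₀(σ'_f/σ'_0) = 0.2×7.9/(1+0.83)×log₁₀(259/142)
    = 0.86339 × 0.26101 = 0.2254 m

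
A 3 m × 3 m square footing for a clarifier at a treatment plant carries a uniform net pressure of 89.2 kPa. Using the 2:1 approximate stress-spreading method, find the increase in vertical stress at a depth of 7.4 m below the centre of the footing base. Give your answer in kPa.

By the 2:1 method the load spreads at 1 horizontal : 2 vertical, so at depth z the loaded area has grown by z in each plan dimension:
Δσ = qBL/((B+z)(L+z)) = 89.2×3×3/((3+7.4)(3+7.4)) = 7.4223 kPa

Δσ_z ≈ 7.42 kPa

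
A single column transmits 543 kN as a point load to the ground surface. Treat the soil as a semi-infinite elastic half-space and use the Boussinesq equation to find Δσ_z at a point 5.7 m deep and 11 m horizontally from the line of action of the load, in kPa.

Δσ_z ≈ 0.165 kPa

Boussinesq vertical stress below a point load on an elastic half-space:
Δσ_z = 3P/(2πz²) · [1 + (r/z)²]^(−5/2)
r/z = 11/5.7 = 1.9298; [1+(r/z)²]^(−5/2) = 0.020615.
Δσ_z = 3×543/(2π×5.7²) × 0.020615 = 7.9798 × 0.020615 = 0.1645 kPa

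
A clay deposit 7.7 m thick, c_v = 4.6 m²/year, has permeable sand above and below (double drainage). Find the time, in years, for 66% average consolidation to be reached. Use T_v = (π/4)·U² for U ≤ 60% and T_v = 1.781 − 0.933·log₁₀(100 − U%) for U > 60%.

t ≈ 1.13 years

Drainage path length: H_d = H/2 = 3.85 m (double drainage).
U > 60%: T_v = 1.781 − 0.933·log₁₀(100 − 66) = 0.35213.
t = T_v·H_d²/c_v = 0.35213×3.85²/4.6 = 1.135 years.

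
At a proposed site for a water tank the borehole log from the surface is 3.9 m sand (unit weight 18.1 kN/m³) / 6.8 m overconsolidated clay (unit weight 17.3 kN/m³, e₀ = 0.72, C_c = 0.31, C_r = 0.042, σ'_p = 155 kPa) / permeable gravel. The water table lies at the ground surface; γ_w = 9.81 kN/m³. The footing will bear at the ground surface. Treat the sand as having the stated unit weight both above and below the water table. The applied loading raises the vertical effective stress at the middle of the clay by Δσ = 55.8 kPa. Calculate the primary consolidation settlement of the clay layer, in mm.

S_c ≈ 48.7 mm

Mid-depth of clay below the ground surface: z = 3.9 + 6.8/2 = 7.3 m.
Total vertical stress at mid-clay: σ_v = 18.1×3.9 + 17.3×3.4 = 129.41 kPa.
Pore pressure: u = 9.81×(7.3 − 0) = 71.613 kPa.
Initial effective stress: σ'_0 = σ_v − u = 129.41 − 71.613 = 57.797 kPa.
Final effective stress: σ'_f = 57.797 + 55.8 = 113.6 kPa.
σ'_f = 113.6 ≤ σ'_p = 155 kPa, so the clay remains overconsolidated and only the recompression index applies:
S_c = C_r·H/(1+e₀)·log₁₀(σ'_f/σ'_0) = 0.042×6.8/1.72×log₁₀(113.6/57.797)
    = 0.16605 × 0.29347 = 0.04873 m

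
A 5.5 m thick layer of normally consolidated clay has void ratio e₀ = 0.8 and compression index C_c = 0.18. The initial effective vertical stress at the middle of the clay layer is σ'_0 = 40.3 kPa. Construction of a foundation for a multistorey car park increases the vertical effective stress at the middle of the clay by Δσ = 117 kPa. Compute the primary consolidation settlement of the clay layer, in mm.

S_c ≈ 325 mm

Final effective stress: σ'_f = σ'_0 + Δσ = 40.3 + 117 = 157.3 kPa.
Normally consolidated clay, so the full stress increment lies on the virgin compression line:
S_c = C_c·H/(1+e₀)·log₁₀(σ'_f/σ'_0) = 0.18×5.5/(1+0.8)×log₁₀(157.3/40.3)
    = 0.55 × 0.59142 = 0.3253 m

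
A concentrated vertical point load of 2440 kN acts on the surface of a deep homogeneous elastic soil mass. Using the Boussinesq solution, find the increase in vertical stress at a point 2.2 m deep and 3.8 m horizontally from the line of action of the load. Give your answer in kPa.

Boussinesq vertical stress below a point load on an elastic half-space:
Δσ_z = 3P/(2πz²) · [1 + (r/z)²]^(−5/2)
r/z = 3.8/2.2 = 1.7273; [1+(r/z)²]^(−5/2) = 0.031575.
Δσ_z = 3×2440/(2π×2.2²) × 0.031575 = 240.71 × 0.031575 = 7.6 kPa

Δσ_z ≈ 7.6 kPa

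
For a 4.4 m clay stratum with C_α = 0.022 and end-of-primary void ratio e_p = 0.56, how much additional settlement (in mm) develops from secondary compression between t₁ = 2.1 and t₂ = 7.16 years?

S_s ≈ 33.1 mm

Secondary compression: S_s = C_α·H/(1+e_p)·log₁₀(t₂/t₁)
S_s = 0.022×4.4/(1+0.56)×log₁₀(7.16/2.1)
    = 0.06205 × 0.5327 = 0.03305 m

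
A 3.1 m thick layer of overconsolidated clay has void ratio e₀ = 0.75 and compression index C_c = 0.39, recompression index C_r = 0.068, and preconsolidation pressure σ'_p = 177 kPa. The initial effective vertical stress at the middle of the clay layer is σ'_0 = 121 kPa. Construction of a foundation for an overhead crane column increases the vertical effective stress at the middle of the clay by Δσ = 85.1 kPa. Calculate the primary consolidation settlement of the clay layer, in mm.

S_c ≈ 65.6 mm

Final effective stress: σ'_f = 121 + 85.1 = 206.1 kPa.
σ'_f = 206.1 > σ'_p = 177 kPa, so the stress path crosses the preconsolidation pressure — recompression up to σ'_p, then virgin compression beyond:
S_c = H/(1+e₀)·[C_r·log₁₀(σ'_p/σ'_0) + C_c·log₁₀(σ'_f/σ'_p)]
    = 3.1/1.75 × [0.068×log₁₀(177/121) + 0.39×log₁₀(206.1/177)]
    = 1.7714 × [0.011233 + 0.025781] = 0.06557 m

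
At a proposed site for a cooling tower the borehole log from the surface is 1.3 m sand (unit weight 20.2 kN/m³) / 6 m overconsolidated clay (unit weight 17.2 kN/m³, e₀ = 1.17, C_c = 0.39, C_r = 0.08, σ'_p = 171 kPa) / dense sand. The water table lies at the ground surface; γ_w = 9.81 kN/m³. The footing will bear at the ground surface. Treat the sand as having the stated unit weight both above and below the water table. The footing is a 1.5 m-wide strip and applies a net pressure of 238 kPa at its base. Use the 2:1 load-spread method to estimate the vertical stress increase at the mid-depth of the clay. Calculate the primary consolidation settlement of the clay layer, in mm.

S_c ≈ 96.3 mm

Mid-depth of clay below the ground surface: z = 1.3 + 6/2 = 4.3 m.
Total vertical stress at mid-clay: σ_v = 20.2×1.3 + 17.2×3 = 77.86 kPa.
Pore pressure: u = 9.81×(4.3 − 0) = 42.183 kPa.
Initial effective stress: σ'_0 = σ_v − u = 77.86 − 42.183 = 35.677 kPa.
Stress increase at mid-clay by the 2:1 spreading method:
Δσ = qB/(B+z) = 238×1.5/(1.5+4.3) = 61.552 kPa
Final effective stress: σ'_f = 35.677 + 61.552 = 97.229 kPa.
σ'_f = 97.229 ≤ σ'_p = 171 kPa, so the clay remains overconsolidated and only the recompression index applies:
S_c = C_r·H/(1+e₀)·log₁₀(σ'_f/σ'_0) = 0.08×6/2.17×log₁₀(97.229/35.677)
    = 0.2212 × 0.43541 = 0.09631 m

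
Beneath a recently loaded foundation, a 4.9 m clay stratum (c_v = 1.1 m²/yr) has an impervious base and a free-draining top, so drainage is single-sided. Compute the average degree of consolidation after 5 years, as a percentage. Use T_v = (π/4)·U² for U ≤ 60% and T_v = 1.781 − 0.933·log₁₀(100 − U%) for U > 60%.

Drainage path length: H_d = H = 4.9 m (single drainage).
T_v = c_v·t/H_d² = 1.1×5/4.9² = 0.22907.
T_v = 0.22907 corresponds to the U ≤ 60% branch:
U = √(4T_v/π) = 0.5401

U ≈ 54 %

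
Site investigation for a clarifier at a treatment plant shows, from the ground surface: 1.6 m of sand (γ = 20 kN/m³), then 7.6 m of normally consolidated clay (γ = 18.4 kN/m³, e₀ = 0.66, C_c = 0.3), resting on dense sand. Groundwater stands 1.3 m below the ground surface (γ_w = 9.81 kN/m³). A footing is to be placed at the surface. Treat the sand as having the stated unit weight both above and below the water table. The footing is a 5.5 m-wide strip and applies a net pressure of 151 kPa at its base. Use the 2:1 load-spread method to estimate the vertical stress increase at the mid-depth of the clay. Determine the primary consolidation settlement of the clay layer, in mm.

S_c ≈ 480 mm

Mid-depth of clay below the ground surface: z = 1.6 + 7.6/2 = 5.4 m.
Total vertical stress at mid-clay: σ_v = 20×1.6 + 18.4×3.8 = 101.92 kPa.
Pore pressure: u = 9.81×(5.4 − 1.3) = 40.221 kPa.
Initial effective stress: σ'_0 = σ_v − u = 101.92 − 40.221 = 61.699 kPa.
Stress increase at mid-clay by the 2:1 spreading method:
Δσ = qB/(B+z) = 151×5.5/(5.5+5.4) = 76.193 kPa
Final effective stress: σ'_f = σ'_0 + Δσ = 61.699 + 76.193 = 137.89 kPa.
Normally consolidated clay, so the full stress increment lies on the virgin compression line:
S_c = C_c·H/(1+e₀)·log₁₀(σ'_f/σ'_0) = 0.3×7.6/(1+0.66)×log₁₀(137.89/61.699)
    = 1.3735 × 0.34925 = 0.4797 m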